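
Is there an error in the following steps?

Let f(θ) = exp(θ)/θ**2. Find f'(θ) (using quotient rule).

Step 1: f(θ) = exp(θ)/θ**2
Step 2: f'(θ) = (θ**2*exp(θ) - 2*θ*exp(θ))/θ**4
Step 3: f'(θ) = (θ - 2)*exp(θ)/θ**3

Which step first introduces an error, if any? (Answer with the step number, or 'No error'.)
No error

All steps in this derivation are correct.
The final answer f'(θ) = (θ - 2)*exp(θ)/θ**3 is valid.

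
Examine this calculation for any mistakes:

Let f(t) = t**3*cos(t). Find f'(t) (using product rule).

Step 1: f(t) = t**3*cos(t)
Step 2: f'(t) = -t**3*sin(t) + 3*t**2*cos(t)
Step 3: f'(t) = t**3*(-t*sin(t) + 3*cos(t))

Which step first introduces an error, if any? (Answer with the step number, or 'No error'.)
Step 3

Step 3 is incorrect due to a wrong exponent.
The step shows: t**3*(-t*sin(t) + 3*cos(t))
The correct value should be: t**2*(-t*sin(t) + 3*cos(t))

Explanation: The exponent 2 on t was incorrectly written as 3: the term t**2*(-t*sin(t) + 3*cos(t)) was incorrectly written as t**3*(-t*sin(t) + 3*cos(t))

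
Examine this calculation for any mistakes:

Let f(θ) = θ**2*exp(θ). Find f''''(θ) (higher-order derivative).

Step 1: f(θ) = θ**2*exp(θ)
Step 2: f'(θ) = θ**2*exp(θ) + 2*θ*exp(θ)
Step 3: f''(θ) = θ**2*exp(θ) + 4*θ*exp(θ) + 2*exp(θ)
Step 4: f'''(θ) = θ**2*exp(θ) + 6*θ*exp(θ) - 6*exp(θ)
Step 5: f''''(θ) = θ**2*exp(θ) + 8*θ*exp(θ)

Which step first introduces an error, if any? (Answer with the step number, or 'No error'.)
Step 4

Step 4 is incorrect due to a sign flip.
The step shows: θ**2*exp(θ) + 6*θ*exp(θ) - 6*exp(θ)
The correct value should be: θ**2*exp(θ) + 6*θ*exp(θ) + 6*exp(θ)

Explanation: The sign of one term was flipped: the term 6*exp(θ) was incorrectly written as -6*exp(θ)
The later steps are derived from this incorrect expression, so the error originates in Step 4.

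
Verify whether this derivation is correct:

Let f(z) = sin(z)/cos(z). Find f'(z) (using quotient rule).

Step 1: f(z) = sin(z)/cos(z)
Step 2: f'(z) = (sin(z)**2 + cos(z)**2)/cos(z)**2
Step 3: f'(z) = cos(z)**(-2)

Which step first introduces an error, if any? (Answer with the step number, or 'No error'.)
No error

All steps in this derivation are correct.
The final answer f'(z) = cos(z)**(-2) is valid.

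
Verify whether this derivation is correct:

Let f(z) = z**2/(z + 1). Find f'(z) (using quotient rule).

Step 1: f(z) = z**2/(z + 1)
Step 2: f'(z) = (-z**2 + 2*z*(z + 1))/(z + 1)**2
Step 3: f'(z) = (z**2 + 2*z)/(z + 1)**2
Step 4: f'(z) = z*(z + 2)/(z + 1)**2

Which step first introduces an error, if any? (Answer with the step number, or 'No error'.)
No error

All steps in this derivation are correct.
The final answer f'(z) = z*(z + 2)/(z + 1)**2 is valid.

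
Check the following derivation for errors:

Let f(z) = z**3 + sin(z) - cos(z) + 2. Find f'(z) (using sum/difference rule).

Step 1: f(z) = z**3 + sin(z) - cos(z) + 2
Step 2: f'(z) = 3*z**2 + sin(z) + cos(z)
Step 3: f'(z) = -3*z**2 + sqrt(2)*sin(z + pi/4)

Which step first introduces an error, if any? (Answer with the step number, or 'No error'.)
Step 3

Step 3 is incorrect due to a sign flip.
The step shows: -3*z**2 + sqrt(2)*sin(z + pi/4)
The correct value should be: 3*z**2 + sqrt(2)*sin(z + pi/4)

Explanation: The sign of one term was flipped: the term 3*z**2 was incorrectly written as -3*z**2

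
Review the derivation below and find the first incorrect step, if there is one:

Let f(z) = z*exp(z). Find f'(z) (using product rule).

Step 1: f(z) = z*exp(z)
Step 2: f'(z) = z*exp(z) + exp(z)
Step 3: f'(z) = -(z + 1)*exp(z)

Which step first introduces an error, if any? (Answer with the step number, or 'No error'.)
Step 3

Step 3 is incorrect due to a sign flip.
The step shows: -(z + 1)*exp(z)
The correct value should be: (z + 1)*exp(z)

Explanation: The sign of the whole expression was flipped: the term (z + 1)*exp(z) was incorrectly written as -(z + 1)*exp(z)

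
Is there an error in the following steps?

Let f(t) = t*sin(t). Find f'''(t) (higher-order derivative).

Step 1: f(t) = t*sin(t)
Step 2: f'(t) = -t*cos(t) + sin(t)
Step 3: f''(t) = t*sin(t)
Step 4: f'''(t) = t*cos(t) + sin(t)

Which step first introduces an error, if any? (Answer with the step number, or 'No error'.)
Step 2

Step 2 is incorrect due to a sign flip.
The step shows: -t*cos(t) + sin(t)
The correct value should be: t*cos(t) + sin(t)

Explanation: The sign of one term was flipped: the term t*cos(t) was incorrectly written as -t*cos(t)
The later steps are derived from this incorrect expression, so the error originates in Step 2.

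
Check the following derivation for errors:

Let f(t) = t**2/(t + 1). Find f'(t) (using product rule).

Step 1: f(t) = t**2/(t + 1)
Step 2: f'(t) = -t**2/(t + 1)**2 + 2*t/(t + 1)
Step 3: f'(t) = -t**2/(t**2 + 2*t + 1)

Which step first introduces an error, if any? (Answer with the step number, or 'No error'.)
Step 3

Step 3 is incorrect due to a dropped term.
The step shows: -t**2/(t**2 + 2*t + 1)
The correct value should be: -t**2/(t**2 + 2*t + 1) + 2*t/(t + 1)

Explanation: A term was dropped: the term 2*t/(t + 1) was incorrectly omitted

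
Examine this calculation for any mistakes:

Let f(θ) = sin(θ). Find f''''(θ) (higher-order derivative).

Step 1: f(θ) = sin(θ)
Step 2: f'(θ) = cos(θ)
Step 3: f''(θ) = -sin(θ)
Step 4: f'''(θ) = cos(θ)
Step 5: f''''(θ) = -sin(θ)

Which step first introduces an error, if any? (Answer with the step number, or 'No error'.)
Step 4

Step 4 is incorrect due to a sign flip.
The step shows: cos(θ)
The correct value should be: -cos(θ)

Explanation: The sign of the whole expression was flipped: the term -cos(θ) was incorrectly written as cos(θ)
The later steps are derived from this incorrect expression, so the error originates in Step 4.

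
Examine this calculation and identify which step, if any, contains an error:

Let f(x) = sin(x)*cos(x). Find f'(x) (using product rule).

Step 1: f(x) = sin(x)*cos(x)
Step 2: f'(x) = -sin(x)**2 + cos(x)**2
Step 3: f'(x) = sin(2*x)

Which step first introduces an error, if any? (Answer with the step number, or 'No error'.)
Step 3

Step 3 is incorrect due to a wrong trig function.
The step shows: sin(2*x)
The correct value should be: cos(2*x)

Explanation: cos(2*x) was incorrectly written as sin(2*x): the term cos(2*x) was incorrectly written as sin(2*x)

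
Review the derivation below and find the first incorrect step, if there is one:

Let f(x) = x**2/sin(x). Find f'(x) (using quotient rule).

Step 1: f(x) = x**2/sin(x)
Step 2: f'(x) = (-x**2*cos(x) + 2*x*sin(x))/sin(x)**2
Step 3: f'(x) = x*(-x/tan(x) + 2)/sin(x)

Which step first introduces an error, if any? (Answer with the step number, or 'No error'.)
No error

All steps in this derivation are correct.
The final answer f'(x) = x*(-x/tan(x) + 2)/sin(x) is valid.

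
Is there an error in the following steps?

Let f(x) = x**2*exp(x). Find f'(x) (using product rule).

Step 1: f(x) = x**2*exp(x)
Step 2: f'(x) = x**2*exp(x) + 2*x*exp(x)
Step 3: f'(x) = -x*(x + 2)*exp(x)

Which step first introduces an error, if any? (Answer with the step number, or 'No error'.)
Step 3

Step 3 is incorrect due to a sign flip.
The step shows: -x*(x + 2)*exp(x)
The correct value should be: x*(x + 2)*exp(x)

Explanation: The sign of the whole expression was flipped: the term x*(x + 2)*exp(x) was incorrectly written as -x*(x + 2)*exp(x)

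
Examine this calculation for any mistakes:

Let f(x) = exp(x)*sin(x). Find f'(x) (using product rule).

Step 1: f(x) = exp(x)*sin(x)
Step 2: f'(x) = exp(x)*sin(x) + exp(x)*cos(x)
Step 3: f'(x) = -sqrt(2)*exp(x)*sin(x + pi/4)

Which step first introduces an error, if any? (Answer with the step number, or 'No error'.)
Step 3

Step 3 is incorrect due to a sign flip.
The step shows: -sqrt(2)*exp(x)*sin(x + pi/4)
The correct value should be: sqrt(2)*exp(x)*sin(x + pi/4)

Explanation: The sign of the whole expression was flipped: the term sqrt(2)*exp(x)*sin(x + pi/4) was incorrectly written as -sqrt(2)*exp(x)*sin(x + pi/4)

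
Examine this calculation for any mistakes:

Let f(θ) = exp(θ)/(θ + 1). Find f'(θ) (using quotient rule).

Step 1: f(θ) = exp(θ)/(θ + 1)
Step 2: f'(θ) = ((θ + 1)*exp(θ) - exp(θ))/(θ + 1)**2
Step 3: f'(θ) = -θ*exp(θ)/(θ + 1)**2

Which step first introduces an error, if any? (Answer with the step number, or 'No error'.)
Step 3

Step 3 is incorrect due to a sign flip.
The step shows: -θ*exp(θ)/(θ + 1)**2
The correct value should be: θ*exp(θ)/(θ + 1)**2

Explanation: The sign of the whole expression was flipped: the term θ*exp(θ)/(θ + 1)**2 was incorrectly written as -θ*exp(θ)/(θ + 1)**2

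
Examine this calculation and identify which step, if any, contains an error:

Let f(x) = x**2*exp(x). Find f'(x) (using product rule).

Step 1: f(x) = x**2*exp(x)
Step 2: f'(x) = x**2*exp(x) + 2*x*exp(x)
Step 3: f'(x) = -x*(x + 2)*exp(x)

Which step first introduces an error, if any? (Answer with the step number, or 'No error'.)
Step 3

Step 3 is incorrect due to a sign flip.
The step shows: -x*(x + 2)*exp(x)
The correct value should be: x*(x + 2)*exp(x)

Explanation: The sign of the whole expression was flipped: the term x*(x + 2)*exp(x) was incorrectly written as -x*(x + 2)*exp(x)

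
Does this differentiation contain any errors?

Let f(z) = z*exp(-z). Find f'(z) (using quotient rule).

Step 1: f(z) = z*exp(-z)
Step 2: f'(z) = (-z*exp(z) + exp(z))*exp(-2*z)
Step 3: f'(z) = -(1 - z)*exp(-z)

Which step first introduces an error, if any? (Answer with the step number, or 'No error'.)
Step 3

Step 3 is incorrect due to a sign flip.
The step shows: -(1 - z)*exp(-z)
The correct value should be: (1 - z)*exp(-z)

Explanation: The sign of the whole expression was flipped: the term (1 - z)*exp(-z) was incorrectly written as -(1 - z)*exp(-z)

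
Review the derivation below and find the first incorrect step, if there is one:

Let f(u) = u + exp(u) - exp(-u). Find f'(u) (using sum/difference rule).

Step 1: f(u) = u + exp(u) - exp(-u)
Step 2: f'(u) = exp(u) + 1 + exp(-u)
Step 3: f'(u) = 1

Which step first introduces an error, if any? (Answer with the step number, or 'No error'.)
Step 3

Step 3 is incorrect due to a dropped term.
The step shows: 1
The correct value should be: 2*cosh(u) + 1

Explanation: A term was dropped: the term 2*cosh(u) was incorrectly omitted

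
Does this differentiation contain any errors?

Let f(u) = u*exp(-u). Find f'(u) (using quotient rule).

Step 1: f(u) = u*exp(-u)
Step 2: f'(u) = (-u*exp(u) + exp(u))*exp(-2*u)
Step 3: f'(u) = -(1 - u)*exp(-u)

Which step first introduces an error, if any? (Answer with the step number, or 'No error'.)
Step 3

Step 3 is incorrect due to a sign flip.
The step shows: -(1 - u)*exp(-u)
The correct value should be: (1 - u)*exp(-u)

Explanation: The sign of the whole expression was flipped: the term (1 - u)*exp(-u) was incorrectly written as -(1 - u)*exp(-u)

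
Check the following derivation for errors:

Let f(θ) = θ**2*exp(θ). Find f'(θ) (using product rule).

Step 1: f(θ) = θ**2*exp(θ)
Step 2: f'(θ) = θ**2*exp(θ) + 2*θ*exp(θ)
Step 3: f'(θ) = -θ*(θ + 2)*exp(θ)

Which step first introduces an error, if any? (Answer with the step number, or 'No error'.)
Step 3

Step 3 is incorrect due to a sign flip.
The step shows: -θ*(θ + 2)*exp(θ)
The correct value should be: θ*(θ + 2)*exp(θ)

Explanation: The sign of the whole expression was flipped: the term θ*(θ + 2)*exp(θ) was incorrectly written as -θ*(θ + 2)*exp(θ)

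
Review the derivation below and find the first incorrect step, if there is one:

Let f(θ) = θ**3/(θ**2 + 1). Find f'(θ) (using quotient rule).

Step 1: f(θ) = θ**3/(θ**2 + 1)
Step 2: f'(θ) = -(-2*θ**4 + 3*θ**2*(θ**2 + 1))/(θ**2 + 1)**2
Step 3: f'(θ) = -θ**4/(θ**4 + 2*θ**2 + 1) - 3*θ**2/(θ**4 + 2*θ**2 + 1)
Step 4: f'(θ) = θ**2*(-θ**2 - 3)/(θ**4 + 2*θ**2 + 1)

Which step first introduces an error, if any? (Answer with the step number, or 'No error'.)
Step 2

Step 2 is incorrect due to a sign flip.
The step shows: -(-2*θ**4 + 3*θ**2*(θ**2 + 1))/(θ**2 + 1)**2
The correct value should be: (-2*θ**4 + 3*θ**2*(θ**2 + 1))/(θ**2 + 1)**2

Explanation: The sign of the whole expression was flipped: the term (-2*θ**4 + 3*θ**2*(θ**2 + 1))/(θ**2 + 1)**2 was incorrectly written as -(-2*θ**4 + 3*θ**2*(θ**2 + 1))/(θ**2 + 1)**2
The later steps are derived from this incorrect expression, so the error originates in Step 2.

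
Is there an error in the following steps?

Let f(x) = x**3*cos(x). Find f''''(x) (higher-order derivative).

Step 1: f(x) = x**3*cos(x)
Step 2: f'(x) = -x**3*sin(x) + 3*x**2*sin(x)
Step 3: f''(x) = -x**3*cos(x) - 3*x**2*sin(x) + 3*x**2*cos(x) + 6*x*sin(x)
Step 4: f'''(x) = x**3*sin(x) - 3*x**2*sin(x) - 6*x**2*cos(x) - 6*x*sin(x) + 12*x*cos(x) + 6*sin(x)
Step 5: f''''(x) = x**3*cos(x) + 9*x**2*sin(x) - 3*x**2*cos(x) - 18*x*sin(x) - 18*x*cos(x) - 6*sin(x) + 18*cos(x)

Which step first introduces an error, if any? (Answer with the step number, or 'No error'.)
Step 2

Step 2 is incorrect due to a wrong trig function.
The step shows: -x**3*sin(x) + 3*x**2*sin(x)
The correct value should be: -x**3*sin(x) + 3*x**2*cos(x)

Explanation: cos(x) was incorrectly written as sin(x): the term 3*x**2*cos(x) was incorrectly written as 3*x**2*sin(x)
The later steps are derived from this incorrect expression, so the error originates in Step 2.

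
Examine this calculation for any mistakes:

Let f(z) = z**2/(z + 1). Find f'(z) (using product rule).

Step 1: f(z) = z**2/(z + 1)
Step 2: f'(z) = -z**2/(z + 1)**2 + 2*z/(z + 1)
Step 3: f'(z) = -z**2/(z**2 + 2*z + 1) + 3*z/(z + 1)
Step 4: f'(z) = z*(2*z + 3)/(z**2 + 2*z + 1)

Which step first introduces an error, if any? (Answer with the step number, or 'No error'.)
Step 3

Step 3 is incorrect due to a wrong coefficient.
The step shows: -z**2/(z**2 + 2*z + 1) + 3*z/(z + 1)
The correct value should be: -z**2/(z**2 + 2*z + 1) + 2*z/(z + 1)

Explanation: The coefficient 2 was incorrectly written as 3: the term 2*z/(z + 1) was incorrectly written as 3*z/(z + 1)
The later steps are derived from this incorrect expression, so the error originates in Step 3.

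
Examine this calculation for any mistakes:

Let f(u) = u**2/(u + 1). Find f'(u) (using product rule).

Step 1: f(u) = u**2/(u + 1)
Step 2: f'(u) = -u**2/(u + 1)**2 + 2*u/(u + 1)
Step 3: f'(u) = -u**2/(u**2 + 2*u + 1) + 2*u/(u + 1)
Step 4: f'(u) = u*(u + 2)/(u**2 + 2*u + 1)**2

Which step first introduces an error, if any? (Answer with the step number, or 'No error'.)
Step 4

Step 4 is incorrect due to a wrong exponent.
The step shows: u*(u + 2)/(u**2 + 2*u + 1)**2
The correct value should be: u*(u + 2)/(u**2 + 2*u + 1)

Explanation: The exponent -1 on u**2 + 2*u + 1 was incorrectly written as -2: the term u*(u + 2)/(u**2 + 2*u + 1) was incorrectly written as u*(u + 2)/(u**2 + 2*u + 1)**2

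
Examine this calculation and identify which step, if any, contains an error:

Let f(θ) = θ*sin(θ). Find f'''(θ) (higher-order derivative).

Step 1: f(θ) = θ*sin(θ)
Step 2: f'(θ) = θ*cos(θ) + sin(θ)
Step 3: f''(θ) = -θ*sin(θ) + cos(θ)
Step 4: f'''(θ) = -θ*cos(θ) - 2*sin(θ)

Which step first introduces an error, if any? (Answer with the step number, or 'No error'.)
Step 3

Step 3 is incorrect due to a wrong coefficient.
The step shows: -θ*sin(θ) + cos(θ)
The correct value should be: -θ*sin(θ) + 2*cos(θ)

Explanation: The coefficient 2 was incorrectly written as 1: the term 2*cos(θ) was incorrectly written as cos(θ)
The later steps are derived from this incorrect expression, so the error originates in Step 3.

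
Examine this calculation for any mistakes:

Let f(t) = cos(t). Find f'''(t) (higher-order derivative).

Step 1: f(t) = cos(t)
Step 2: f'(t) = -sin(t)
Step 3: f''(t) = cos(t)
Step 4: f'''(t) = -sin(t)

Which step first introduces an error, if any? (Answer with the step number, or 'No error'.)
Step 3

Step 3 is incorrect due to a sign flip.
The step shows: cos(t)
The correct value should be: -cos(t)

Explanation: The sign of the whole expression was flipped: the term -cos(t) was incorrectly written as cos(t)
The later steps are derived from this incorrect expression, so the error originates in Step 3.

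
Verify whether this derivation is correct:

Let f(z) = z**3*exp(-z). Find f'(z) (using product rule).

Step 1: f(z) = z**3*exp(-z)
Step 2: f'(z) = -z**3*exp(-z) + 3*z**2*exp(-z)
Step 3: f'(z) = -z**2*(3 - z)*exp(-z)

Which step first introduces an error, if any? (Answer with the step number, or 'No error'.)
Step 3

Step 3 is incorrect due to a sign flip.
The step shows: -z**2*(3 - z)*exp(-z)
The correct value should be: z**2*(3 - z)*exp(-z)

Explanation: The sign of the whole expression was flipped: the term z**2*(3 - z)*exp(-z) was incorrectly written as -z**2*(3 - z)*exp(-z)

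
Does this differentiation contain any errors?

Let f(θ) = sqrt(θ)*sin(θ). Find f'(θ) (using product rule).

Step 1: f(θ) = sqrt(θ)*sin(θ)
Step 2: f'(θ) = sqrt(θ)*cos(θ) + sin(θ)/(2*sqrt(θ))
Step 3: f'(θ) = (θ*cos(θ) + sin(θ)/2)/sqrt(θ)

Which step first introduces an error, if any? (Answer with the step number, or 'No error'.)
No error

All steps in this derivation are correct.
The final answer f'(θ) = (θ*cos(θ) + sin(θ)/2)/sqrt(θ) is valid.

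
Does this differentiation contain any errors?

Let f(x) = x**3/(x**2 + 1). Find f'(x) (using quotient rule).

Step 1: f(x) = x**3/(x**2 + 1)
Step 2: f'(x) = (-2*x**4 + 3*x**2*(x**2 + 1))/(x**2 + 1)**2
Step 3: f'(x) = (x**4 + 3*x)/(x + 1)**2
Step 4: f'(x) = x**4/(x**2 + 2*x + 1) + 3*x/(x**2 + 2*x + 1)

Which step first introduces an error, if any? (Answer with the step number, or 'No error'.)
Step 3

Step 3 is incorrect due to a wrong exponent.
The step shows: (x**4 + 3*x)/(x + 1)**2
The correct value should be: (x**4 + 3*x**2)/(x**2 + 1)**2

Explanation: The exponent 2 on x was incorrectly written as 1: the term (x**4 + 3*x**2)/(x**2 + 1)**2 was incorrectly written as (x**4 + 3*x)/(x + 1)**2
The later steps are derived from this incorrect expression, so the error originates in Step 3.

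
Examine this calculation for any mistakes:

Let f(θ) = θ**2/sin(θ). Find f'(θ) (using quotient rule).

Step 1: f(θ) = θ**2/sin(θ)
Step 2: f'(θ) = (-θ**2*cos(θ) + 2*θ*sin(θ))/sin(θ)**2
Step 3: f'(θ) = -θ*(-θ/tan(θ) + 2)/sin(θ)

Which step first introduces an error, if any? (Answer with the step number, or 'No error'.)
Step 3

Step 3 is incorrect due to a sign flip.
The step shows: -θ*(-θ/tan(θ) + 2)/sin(θ)
The correct value should be: θ*(-θ/tan(θ) + 2)/sin(θ)

Explanation: The sign of the whole expression was flipped: the term θ*(-θ/tan(θ) + 2)/sin(θ) was incorrectly written as -θ*(-θ/tan(θ) + 2)/sin(θ)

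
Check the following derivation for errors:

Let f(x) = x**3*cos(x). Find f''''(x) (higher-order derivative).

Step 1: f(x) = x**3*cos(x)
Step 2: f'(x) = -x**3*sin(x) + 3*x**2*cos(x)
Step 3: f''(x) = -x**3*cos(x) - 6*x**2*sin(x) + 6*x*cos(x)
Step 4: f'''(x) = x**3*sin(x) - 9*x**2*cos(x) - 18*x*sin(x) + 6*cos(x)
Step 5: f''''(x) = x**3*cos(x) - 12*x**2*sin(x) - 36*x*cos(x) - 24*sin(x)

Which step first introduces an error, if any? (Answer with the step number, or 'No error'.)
Step 5

Step 5 is incorrect due to a sign flip.
The step shows: x**3*cos(x) - 12*x**2*sin(x) - 36*x*cos(x) - 24*sin(x)
The correct value should be: x**3*cos(x) + 12*x**2*sin(x) - 36*x*cos(x) - 24*sin(x)

Explanation: The sign of one term was flipped: the term 12*x**2*sin(x) was incorrectly written as -12*x**2*sin(x)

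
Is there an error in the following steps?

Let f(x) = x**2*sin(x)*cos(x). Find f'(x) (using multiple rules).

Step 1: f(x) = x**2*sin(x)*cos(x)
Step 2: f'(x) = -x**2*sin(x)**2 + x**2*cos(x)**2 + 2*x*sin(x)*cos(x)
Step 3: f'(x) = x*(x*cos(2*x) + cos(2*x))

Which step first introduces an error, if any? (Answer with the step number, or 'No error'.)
Step 3

Step 3 is incorrect due to a wrong trig function.
The step shows: x*(x*cos(2*x) + cos(2*x))
The correct value should be: x*(x*cos(2*x) + sin(2*x))

Explanation: sin(2*x) was incorrectly written as cos(2*x): the term x*(x*cos(2*x) + sin(2*x)) was incorrectly written as x*(x*cos(2*x) + cos(2*x))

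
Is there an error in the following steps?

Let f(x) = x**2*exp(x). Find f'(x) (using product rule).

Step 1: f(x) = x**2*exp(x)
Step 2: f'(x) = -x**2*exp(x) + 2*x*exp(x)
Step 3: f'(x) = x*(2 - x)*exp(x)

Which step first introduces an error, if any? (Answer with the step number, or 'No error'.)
Step 2

Step 2 is incorrect due to a sign flip.
The step shows: -x**2*exp(x) + 2*x*exp(x)
The correct value should be: x**2*exp(x) + 2*x*exp(x)

Explanation: The sign of one term was flipped: the term x**2*exp(x) was incorrectly written as -x**2*exp(x)
The later steps are derived from this incorrect expression, so the error originates in Step 2.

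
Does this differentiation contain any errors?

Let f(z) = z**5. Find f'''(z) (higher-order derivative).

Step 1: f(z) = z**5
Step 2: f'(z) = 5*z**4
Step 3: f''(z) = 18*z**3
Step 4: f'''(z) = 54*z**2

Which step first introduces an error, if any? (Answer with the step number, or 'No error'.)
Step 3

Step 3 is incorrect due to a wrong coefficient.
The step shows: 18*z**3
The correct value should be: 20*z**3

Explanation: The coefficient 20 was incorrectly written as 18: the term 20*z**3 was incorrectly written as 18*z**3
The later steps are derived from this incorrect expression, so the error originates in Step 3.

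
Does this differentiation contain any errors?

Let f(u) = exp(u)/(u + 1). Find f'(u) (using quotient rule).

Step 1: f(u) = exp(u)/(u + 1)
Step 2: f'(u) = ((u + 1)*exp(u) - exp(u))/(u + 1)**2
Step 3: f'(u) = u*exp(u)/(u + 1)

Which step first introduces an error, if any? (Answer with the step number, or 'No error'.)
Step 3

Step 3 is incorrect due to a wrong exponent.
The step shows: u*exp(u)/(u + 1)
The correct value should be: u*exp(u)/(u + 1)**2

Explanation: The exponent -2 on u + 1 was incorrectly written as -1: the term u*exp(u)/(u + 1)**2 was incorrectly written as u*exp(u)/(u + 1)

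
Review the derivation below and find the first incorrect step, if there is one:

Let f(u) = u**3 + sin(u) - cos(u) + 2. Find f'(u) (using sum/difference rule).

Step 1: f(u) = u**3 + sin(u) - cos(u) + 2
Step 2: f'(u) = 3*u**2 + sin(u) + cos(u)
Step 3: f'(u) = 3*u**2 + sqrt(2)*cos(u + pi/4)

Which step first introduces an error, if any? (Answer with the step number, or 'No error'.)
Step 3

Step 3 is incorrect due to a wrong trig function.
The step shows: 3*u**2 + sqrt(2)*cos(u + pi/4)
The correct value should be: 3*u**2 + sqrt(2)*sin(u + pi/4)

Explanation: sin(u + pi/4) was incorrectly written as cos(u + pi/4): the term sqrt(2)*sin(u + pi/4) was incorrectly written as sqrt(2)*cos(u + pi/4)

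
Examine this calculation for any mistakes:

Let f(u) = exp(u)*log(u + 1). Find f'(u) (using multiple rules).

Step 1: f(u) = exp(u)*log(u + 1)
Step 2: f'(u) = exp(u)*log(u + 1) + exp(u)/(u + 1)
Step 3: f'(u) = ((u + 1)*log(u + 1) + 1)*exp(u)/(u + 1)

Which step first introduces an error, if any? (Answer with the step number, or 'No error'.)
No error

All steps in this derivation are correct.
The final answer f'(u) = ((u + 1)*log(u + 1) + 1)*exp(u)/(u + 1) is valid.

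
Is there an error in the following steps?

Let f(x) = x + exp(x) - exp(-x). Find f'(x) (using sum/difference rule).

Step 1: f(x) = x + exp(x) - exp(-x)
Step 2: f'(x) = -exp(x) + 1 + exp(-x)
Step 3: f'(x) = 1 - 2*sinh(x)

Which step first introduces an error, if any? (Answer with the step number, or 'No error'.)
Step 2

Step 2 is incorrect due to a sign flip.
The step shows: -exp(x) + 1 + exp(-x)
The correct value should be: exp(x) + 1 + exp(-x)

Explanation: The sign of one term was flipped: the term exp(x) was incorrectly written as -exp(x)
The later steps are derived from this incorrect expression, so the error originates in Step 2.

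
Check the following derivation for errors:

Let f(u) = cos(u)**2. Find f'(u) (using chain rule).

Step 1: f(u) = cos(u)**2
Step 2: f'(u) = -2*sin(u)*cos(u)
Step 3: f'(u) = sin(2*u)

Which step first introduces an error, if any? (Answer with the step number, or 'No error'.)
Step 3

Step 3 is incorrect due to a sign flip.
The step shows: sin(2*u)
The correct value should be: -sin(2*u)

Explanation: The sign of the whole expression was flipped: the term -sin(2*u) was incorrectly written as sin(2*u)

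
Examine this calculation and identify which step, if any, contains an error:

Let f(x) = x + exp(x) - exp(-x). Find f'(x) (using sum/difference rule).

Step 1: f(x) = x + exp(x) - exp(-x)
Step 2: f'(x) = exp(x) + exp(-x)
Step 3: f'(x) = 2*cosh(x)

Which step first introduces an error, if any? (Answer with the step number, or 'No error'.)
Step 2

Step 2 is incorrect due to a dropped term.
The step shows: exp(x) + exp(-x)
The correct value should be: exp(x) + 1 + exp(-x)

Explanation: A term was dropped: the term 1 was incorrectly omitted
The later steps are derived from this incorrect expression, so the error originates in Step 2.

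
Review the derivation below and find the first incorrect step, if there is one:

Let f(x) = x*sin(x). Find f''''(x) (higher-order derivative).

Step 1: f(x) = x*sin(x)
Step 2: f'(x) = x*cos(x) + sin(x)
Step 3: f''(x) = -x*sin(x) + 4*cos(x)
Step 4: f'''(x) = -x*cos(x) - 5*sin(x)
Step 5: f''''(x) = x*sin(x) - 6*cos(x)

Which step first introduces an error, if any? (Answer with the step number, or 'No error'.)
Step 3

Step 3 is incorrect due to a wrong coefficient.
The step shows: -x*sin(x) + 4*cos(x)
The correct value should be: -x*sin(x) + 2*cos(x)

Explanation: The coefficient 2 was incorrectly written as 4: the term 2*cos(x) was incorrectly written as 4*cos(x)
The later steps are derived from this incorrect expression, so the error originates in Step 3.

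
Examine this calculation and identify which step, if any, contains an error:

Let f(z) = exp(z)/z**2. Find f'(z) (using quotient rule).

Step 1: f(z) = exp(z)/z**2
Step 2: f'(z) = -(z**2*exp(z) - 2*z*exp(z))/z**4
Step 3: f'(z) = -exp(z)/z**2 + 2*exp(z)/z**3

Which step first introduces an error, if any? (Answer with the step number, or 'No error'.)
Step 2

Step 2 is incorrect due to a sign flip.
The step shows: -(z**2*exp(z) - 2*z*exp(z))/z**4
The correct value should be: (z**2*exp(z) - 2*z*exp(z))/z**4

Explanation: The sign of the whole expression was flipped: the term (z**2*exp(z) - 2*z*exp(z))/z**4 was incorrectly written as -(z**2*exp(z) - 2*z*exp(z))/z**4
The later steps are derived from this incorrect expression, so the error originates in Step 2.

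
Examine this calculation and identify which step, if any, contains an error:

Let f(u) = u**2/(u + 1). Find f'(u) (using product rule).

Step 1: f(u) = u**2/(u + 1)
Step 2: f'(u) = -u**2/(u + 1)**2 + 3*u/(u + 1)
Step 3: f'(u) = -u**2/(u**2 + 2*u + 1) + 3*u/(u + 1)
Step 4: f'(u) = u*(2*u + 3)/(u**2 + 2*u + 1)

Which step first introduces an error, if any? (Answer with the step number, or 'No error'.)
Step 2

Step 2 is incorrect due to a wrong coefficient.
The step shows: -u**2/(u + 1)**2 + 3*u/(u + 1)
The correct value should be: -u**2/(u + 1)**2 + 2*u/(u + 1)

Explanation: The coefficient 2 was incorrectly written as 3: the term 2*u/(u + 1) was incorrectly written as 3*u/(u + 1)
The later steps are derived from this incorrect expression, so the error originates in Step 2.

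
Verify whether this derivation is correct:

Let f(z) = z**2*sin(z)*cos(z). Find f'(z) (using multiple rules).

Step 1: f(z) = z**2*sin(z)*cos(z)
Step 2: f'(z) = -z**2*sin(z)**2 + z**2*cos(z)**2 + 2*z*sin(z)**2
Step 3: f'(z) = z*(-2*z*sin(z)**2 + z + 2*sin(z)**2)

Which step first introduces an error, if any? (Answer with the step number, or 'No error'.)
Step 2

Step 2 is incorrect due to a wrong trig function.
The step shows: -z**2*sin(z)**2 + z**2*cos(z)**2 + 2*z*sin(z)**2
The correct value should be: -z**2*sin(z)**2 + z**2*cos(z)**2 + 2*z*sin(z)*cos(z)

Explanation: cos(z) was incorrectly written as sin(z): the term 2*z*sin(z)*cos(z) was incorrectly written as 2*z*sin(z)**2
The later steps are derived from this incorrect expression, so the error originates in Step 2.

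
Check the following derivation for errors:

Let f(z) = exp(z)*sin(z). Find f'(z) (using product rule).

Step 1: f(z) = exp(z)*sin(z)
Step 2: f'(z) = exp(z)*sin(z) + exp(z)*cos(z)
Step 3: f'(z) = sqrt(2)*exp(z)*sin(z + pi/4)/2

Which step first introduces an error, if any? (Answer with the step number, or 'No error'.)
Step 3

Step 3 is incorrect due to a wrong exponent.
The step shows: sqrt(2)*exp(z)*sin(z + pi/4)/2
The correct value should be: sqrt(2)*exp(z)*sin(z + pi/4)

Explanation: The exponent 1/2 on 2 was incorrectly written as -1/2: the term sqrt(2)*exp(z)*sin(z + pi/4) was incorrectly written as sqrt(2)*exp(z)*sin(z + pi/4)/2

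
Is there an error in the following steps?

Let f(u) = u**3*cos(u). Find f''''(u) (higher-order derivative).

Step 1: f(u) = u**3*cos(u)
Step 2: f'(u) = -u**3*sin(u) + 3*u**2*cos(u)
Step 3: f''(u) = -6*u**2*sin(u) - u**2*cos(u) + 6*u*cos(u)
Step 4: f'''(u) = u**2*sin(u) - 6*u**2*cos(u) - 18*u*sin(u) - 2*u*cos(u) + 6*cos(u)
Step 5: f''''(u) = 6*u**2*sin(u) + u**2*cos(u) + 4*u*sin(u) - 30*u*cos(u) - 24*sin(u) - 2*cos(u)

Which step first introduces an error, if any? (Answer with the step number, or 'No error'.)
Step 3

Step 3 is incorrect due to a wrong exponent.
The step shows: -6*u**2*sin(u) - u**2*cos(u) + 6*u*cos(u)
The correct value should be: -u**3*cos(u) - 6*u**2*sin(u) + 6*u*cos(u)

Explanation: The exponent 3 on u was incorrectly written as 2: the term -u**3*cos(u) was incorrectly written as -u**2*cos(u)
The later steps are derived from this incorrect expression, so the error originates in Step 3.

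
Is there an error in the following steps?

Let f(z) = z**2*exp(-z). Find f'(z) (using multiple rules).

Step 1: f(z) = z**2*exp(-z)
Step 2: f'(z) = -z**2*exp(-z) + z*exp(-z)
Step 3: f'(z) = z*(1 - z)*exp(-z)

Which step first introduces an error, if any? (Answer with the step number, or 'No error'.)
Step 2

Step 2 is incorrect due to a wrong coefficient.
The step shows: -z**2*exp(-z) + z*exp(-z)
The correct value should be: -z**2*exp(-z) + 2*z*exp(-z)

Explanation: The coefficient 2 was incorrectly written as 1: the term 2*z*exp(-z) was incorrectly written as z*exp(-z)
The later steps are derived from this incorrect expression, so the error originates in Step 2.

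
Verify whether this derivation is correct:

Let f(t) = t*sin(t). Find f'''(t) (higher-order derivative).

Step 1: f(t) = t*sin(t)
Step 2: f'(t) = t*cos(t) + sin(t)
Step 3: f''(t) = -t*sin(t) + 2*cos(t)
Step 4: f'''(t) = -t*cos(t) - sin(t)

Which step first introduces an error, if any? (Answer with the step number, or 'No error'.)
Step 4

Step 4 is incorrect due to a wrong coefficient.
The step shows: -t*cos(t) - sin(t)
The correct value should be: -t*cos(t) - 3*sin(t)

Explanation: The coefficient -3 was incorrectly written as -1: the term -3*sin(t) was incorrectly written as -sin(t)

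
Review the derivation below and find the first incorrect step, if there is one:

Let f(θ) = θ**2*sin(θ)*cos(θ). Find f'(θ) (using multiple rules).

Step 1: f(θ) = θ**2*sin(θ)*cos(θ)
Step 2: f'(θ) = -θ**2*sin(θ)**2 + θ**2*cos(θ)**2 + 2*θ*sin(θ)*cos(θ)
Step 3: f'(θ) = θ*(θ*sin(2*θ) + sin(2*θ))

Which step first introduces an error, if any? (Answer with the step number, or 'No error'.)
Step 3

Step 3 is incorrect due to a wrong trig function.
The step shows: θ*(θ*sin(2*θ) + sin(2*θ))
The correct value should be: θ*(θ*cos(2*θ) + sin(2*θ))

Explanation: cos(2*θ) was incorrectly written as sin(2*θ): the term θ*(θ*cos(2*θ) + sin(2*θ)) was incorrectly written as θ*(θ*sin(2*θ) + sin(2*θ))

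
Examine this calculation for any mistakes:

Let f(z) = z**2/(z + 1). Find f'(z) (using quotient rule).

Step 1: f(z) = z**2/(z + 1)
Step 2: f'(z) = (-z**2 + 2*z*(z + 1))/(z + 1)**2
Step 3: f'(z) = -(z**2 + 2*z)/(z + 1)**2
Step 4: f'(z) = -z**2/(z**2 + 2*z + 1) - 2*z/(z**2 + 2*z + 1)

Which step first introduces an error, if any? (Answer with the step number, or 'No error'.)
Step 3

Step 3 is incorrect due to a sign flip.
The step shows: -(z**2 + 2*z)/(z + 1)**2
The correct value should be: (z**2 + 2*z)/(z + 1)**2

Explanation: The sign of the whole expression was flipped: the term (z**2 + 2*z)/(z + 1)**2 was incorrectly written as -(z**2 + 2*z)/(z + 1)**2
The later steps are derived from this incorrect expression, so the error originates in Step 3.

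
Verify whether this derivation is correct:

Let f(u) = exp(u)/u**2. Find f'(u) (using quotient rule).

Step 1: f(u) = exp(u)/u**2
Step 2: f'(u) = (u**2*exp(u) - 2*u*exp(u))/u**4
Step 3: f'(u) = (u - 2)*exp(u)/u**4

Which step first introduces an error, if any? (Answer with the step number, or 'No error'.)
Step 3

Step 3 is incorrect due to a wrong exponent.
The step shows: (u - 2)*exp(u)/u**4
The correct value should be: (u - 2)*exp(u)/u**3

Explanation: The exponent -3 on u was incorrectly written as -4: the term (u - 2)*exp(u)/u**3 was incorrectly written as (u - 2)*exp(u)/u**4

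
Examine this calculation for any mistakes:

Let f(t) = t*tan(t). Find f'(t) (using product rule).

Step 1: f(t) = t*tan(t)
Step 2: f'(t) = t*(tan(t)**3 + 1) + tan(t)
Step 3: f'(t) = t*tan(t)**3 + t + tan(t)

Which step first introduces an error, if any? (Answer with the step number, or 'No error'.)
Step 2

Step 2 is incorrect due to a wrong exponent.
The step shows: t*(tan(t)**3 + 1) + tan(t)
The correct value should be: t*(tan(t)**2 + 1) + tan(t)

Explanation: The exponent 2 on tan(t) was incorrectly written as 3: the term t*(tan(t)**2 + 1) was incorrectly written as t*(tan(t)**3 + 1)
The later steps are derived from this incorrect expression, so the error originates in Step 2.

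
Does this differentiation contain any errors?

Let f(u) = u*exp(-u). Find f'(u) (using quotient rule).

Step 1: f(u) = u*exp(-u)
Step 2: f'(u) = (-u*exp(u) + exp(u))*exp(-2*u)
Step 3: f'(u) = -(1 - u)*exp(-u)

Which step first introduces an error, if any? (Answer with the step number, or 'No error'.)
Step 3

Step 3 is incorrect due to a sign flip.
The step shows: -(1 - u)*exp(-u)
The correct value should be: (1 - u)*exp(-u)

Explanation: The sign of the whole expression was flipped: the term (1 - u)*exp(-u) was incorrectly written as -(1 - u)*exp(-u)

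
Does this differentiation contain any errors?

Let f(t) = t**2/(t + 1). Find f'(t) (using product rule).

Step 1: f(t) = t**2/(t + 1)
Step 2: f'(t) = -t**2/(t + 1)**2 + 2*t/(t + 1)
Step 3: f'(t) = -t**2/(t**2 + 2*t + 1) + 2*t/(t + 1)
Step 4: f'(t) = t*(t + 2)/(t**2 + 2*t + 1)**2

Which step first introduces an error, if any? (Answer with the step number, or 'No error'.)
Step 4

Step 4 is incorrect due to a wrong exponent.
The step shows: t*(t + 2)/(t**2 + 2*t + 1)**2
The correct value should be: t*(t + 2)/(t**2 + 2*t + 1)

Explanation: The exponent -1 on t**2 + 2*t + 1 was incorrectly written as -2: the term t*(t + 2)/(t**2 + 2*t + 1) was incorrectly written as t*(t + 2)/(t**2 + 2*t + 1)**2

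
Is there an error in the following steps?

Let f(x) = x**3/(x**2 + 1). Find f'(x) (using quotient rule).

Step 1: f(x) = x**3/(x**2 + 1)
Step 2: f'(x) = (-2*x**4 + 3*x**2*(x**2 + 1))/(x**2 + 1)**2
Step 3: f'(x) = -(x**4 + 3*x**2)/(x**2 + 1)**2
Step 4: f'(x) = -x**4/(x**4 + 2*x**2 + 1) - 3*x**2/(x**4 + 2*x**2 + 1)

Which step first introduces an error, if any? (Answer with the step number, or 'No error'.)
Step 3

Step 3 is incorrect due to a sign flip.
The step shows: -(x**4 + 3*x**2)/(x**2 + 1)**2
The correct value should be: (x**4 + 3*x**2)/(x**2 + 1)**2

Explanation: The sign of the whole expression was flipped: the term (x**4 + 3*x**2)/(x**2 + 1)**2 was incorrectly written as -(x**4 + 3*x**2)/(x**2 + 1)**2
The later steps are derived from this incorrect expression, so the error originates in Step 3.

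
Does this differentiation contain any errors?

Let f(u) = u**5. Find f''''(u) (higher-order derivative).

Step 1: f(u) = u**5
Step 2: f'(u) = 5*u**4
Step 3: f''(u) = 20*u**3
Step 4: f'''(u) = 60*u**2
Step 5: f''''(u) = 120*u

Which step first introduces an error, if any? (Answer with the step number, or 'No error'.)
No error

All steps in this derivation are correct.
The final answer f''''(u) = 120*u is valid.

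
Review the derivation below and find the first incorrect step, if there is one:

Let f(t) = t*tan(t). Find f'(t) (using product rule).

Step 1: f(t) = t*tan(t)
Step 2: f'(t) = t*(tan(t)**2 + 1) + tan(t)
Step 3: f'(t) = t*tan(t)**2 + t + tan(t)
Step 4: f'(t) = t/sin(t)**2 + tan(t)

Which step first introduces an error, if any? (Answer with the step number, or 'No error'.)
Step 4

Step 4 is incorrect due to a wrong trig function.
The step shows: t/sin(t)**2 + tan(t)
The correct value should be: t/cos(t)**2 + tan(t)

Explanation: cos(t) was incorrectly written as sin(t): the term t/cos(t)**2 was incorrectly written as t/sin(t)**2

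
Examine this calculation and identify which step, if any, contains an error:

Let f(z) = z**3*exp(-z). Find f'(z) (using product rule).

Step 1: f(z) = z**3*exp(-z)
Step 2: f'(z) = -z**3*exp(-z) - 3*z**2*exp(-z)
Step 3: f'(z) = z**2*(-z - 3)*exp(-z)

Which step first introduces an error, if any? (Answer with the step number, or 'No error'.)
Step 2

Step 2 is incorrect due to a sign flip.
The step shows: -z**3*exp(-z) - 3*z**2*exp(-z)
The correct value should be: -z**3*exp(-z) + 3*z**2*exp(-z)

Explanation: The sign of one term was flipped: the term 3*z**2*exp(-z) was incorrectly written as -3*z**2*exp(-z)
The later steps are derived from this incorrect expression, so the error originates in Step 2.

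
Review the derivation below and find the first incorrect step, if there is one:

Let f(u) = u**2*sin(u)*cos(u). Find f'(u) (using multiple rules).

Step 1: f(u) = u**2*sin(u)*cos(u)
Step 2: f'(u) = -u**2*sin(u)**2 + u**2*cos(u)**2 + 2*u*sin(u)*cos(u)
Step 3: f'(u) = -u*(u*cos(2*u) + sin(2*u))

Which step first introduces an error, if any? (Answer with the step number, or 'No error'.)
Step 3

Step 3 is incorrect due to a sign flip.
The step shows: -u*(u*cos(2*u) + sin(2*u))
The correct value should be: u*(u*cos(2*u) + sin(2*u))

Explanation: The sign of the whole expression was flipped: the term u*(u*cos(2*u) + sin(2*u)) was incorrectly written as -u*(u*cos(2*u) + sin(2*u))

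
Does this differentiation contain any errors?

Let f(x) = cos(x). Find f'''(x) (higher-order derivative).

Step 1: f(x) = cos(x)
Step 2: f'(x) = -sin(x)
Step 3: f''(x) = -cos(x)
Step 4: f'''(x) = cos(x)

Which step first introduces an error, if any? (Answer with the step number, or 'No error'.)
Step 4

Step 4 is incorrect due to a wrong trig function.
The step shows: cos(x)
The correct value should be: sin(x)

Explanation: sin(x) was incorrectly written as cos(x): the term sin(x) was incorrectly written as cos(x)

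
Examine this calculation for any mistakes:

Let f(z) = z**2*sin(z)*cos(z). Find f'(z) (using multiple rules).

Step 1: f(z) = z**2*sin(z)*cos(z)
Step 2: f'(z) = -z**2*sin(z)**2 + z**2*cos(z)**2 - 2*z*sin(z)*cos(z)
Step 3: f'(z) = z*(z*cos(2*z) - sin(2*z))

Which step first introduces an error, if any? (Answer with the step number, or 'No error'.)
Step 2

Step 2 is incorrect due to a sign flip.
The step shows: -z**2*sin(z)**2 + z**2*cos(z)**2 - 2*z*sin(z)*cos(z)
The correct value should be: -z**2*sin(z)**2 + z**2*cos(z)**2 + 2*z*sin(z)*cos(z)

Explanation: The sign of one term was flipped: the term 2*z*sin(z)*cos(z) was incorrectly written as -2*z*sin(z)*cos(z)
The later steps are derived from this incorrect expression, so the error originates in Step 2.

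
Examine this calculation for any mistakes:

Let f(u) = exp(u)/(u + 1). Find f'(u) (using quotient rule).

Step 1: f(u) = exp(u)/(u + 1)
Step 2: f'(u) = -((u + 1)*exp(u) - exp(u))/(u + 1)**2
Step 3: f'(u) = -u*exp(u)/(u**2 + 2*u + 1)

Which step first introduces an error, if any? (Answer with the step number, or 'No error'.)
Step 2

Step 2 is incorrect due to a sign flip.
The step shows: -((u + 1)*exp(u) - exp(u))/(u + 1)**2
The correct value should be: ((u + 1)*exp(u) - exp(u))/(u + 1)**2

Explanation: The sign of the whole expression was flipped: the term ((u + 1)*exp(u) - exp(u))/(u + 1)**2 was incorrectly written as -((u + 1)*exp(u) - exp(u))/(u + 1)**2
The later steps are derived from this incorrect expression, so the error originates in Step 2.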